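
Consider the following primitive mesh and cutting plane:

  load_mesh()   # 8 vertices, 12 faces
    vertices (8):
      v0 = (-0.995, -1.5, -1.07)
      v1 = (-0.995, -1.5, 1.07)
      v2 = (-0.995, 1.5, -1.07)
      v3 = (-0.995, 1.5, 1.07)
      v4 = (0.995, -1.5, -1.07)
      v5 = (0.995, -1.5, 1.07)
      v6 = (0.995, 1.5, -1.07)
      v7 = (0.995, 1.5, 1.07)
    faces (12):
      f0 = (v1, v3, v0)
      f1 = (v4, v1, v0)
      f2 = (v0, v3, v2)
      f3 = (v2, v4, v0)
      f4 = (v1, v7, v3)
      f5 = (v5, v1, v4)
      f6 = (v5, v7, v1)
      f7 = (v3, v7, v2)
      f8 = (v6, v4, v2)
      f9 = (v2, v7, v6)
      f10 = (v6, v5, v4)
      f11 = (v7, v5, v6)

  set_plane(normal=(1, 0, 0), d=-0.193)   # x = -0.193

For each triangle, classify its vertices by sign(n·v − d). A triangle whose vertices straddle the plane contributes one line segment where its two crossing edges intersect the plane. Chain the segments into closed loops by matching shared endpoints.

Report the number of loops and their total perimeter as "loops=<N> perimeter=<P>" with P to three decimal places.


Straddling triangles (8 of 12):
  (v4,v1,v0) [+--] → (-0.193, -1.5, 0.207548)–(-0.193, -1.5, -1.07)  len=1.2775
  (v2,v4,v0) [-+-] → (-0.193, 0.290955, -1.07)–(-0.193, -1.5, -1.07)  len=1.7910
  (v1,v7,v3) [-+-] → (-0.193, -0.290955, 1.07)–(-0.193, 1.5, 1.07)  len=1.7910
  (v5,v1,v4) [+-+] → (-0.193, -1.5, 1.07)–(-0.193, -1.5, 0.207548)  len=0.8625
  (v5,v7,v1) [++-] → (-0.193, -0.290955, 1.07)–(-0.193, -1.5, 1.07)  len=1.2090
  (v3,v7,v2) [-+-] → (-0.193, 1.5, 1.07)–(-0.193, 1.5, -0.207548)  len=1.2775
  (v6,v4,v2) [++-] → (-0.193, 0.290955, -1.07)–(-0.193, 1.5, -1.07)  len=1.2090
  (v2,v7,v6) [-++] → (-0.193, 1.5, -0.207548)–(-0.193, 1.5, -1.07)  len=0.8625

Chained into 1 loop(s):
  loop 1: 8 segments, perimeter = 10.2800
Total perimeter = 10.280

loops=1 perimeter=10.280


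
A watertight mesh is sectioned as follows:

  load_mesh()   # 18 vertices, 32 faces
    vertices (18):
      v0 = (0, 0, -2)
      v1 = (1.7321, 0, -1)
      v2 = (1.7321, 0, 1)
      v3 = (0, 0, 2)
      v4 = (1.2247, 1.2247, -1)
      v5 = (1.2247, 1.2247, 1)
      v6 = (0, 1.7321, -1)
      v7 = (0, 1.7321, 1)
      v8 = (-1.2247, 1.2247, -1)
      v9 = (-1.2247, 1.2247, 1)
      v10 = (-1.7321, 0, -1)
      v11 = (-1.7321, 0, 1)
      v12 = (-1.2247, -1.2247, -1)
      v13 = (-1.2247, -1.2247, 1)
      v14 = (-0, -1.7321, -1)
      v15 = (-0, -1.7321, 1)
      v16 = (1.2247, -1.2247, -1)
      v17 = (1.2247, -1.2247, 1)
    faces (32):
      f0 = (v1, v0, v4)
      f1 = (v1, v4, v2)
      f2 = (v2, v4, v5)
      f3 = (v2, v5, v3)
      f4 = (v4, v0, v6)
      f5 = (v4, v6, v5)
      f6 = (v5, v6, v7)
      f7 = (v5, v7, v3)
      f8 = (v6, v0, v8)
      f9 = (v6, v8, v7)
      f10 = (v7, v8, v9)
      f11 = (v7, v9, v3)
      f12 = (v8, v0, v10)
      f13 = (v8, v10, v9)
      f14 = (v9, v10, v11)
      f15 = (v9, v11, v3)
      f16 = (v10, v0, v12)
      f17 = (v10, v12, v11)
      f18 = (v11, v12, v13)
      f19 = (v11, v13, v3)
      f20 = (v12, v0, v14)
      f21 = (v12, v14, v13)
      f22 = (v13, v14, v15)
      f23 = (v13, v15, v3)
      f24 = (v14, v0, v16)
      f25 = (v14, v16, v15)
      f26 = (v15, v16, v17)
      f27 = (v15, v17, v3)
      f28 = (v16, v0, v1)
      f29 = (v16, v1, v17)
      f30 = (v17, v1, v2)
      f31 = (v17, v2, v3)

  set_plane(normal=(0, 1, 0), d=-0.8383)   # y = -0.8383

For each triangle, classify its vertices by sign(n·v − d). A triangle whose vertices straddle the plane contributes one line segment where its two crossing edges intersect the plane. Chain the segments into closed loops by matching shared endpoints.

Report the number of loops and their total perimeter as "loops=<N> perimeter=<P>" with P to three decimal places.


loops=1 perimeter=9.972

Straddling triangles (12 of 32):
  (v10,v0,v12) [++-] → (-0.8383, -0.8383, -1.31551)–(-1.38479, -0.8383, -1)  len=0.6310
  (v10,v12,v11) [+-+] → (-1.38479, -0.8383, -1)–(-1.38479, -0.8383, -0.368988)  len=0.6310
  (v11,v12,v13) [+--] → (-1.38479, -0.8383, -0.368988)–(-1.38479, -0.8383, 1)  len=1.3690
  (v11,v13,v3) [+-+] → (-1.38479, -0.8383, 1)–(-0.8383, -0.8383, 1.31551)  len=0.6310
  (v12,v0,v14) [-+-] → (-0.8383, -0.8383, -1.31551)–(0, -0.8383, -1.51602)  len=0.8619
  (v13,v15,v3) [--+] → (0, -0.8383, 1.51602)–(-0.8383, -0.8383, 1.31551)  len=0.8619
  (v14,v0,v16) [-+-] → (0, -0.8383, -1.51602)–(0.8383, -0.8383, -1.31551)  len=0.8619
  (v15,v17,v3) [--+] → (0.8383, -0.8383, 1.31551)–(0, -0.8383, 1.51602)  len=0.8619
  (v16,v0,v1) [-++] → (0.8383, -0.8383, -1.31551)–(1.38479, -0.8383, -1)  len=0.6310
  (v16,v1,v17) [-+-] → (1.38479, -0.8383, -1)–(1.38479, -0.8383, 0.368988)  len=1.3690
  (v17,v1,v2) [-++] → (1.38479, -0.8383, 0.368988)–(1.38479, -0.8383, 1)  len=0.6310
  (v17,v2,v3) [-++] → (1.38479, -0.8383, 1)–(0.8383, -0.8383, 1.31551)  len=0.6310

Chained into 1 loop(s):
  loop 1: 12 segments, perimeter = 9.9719
Total perimeter = 9.972


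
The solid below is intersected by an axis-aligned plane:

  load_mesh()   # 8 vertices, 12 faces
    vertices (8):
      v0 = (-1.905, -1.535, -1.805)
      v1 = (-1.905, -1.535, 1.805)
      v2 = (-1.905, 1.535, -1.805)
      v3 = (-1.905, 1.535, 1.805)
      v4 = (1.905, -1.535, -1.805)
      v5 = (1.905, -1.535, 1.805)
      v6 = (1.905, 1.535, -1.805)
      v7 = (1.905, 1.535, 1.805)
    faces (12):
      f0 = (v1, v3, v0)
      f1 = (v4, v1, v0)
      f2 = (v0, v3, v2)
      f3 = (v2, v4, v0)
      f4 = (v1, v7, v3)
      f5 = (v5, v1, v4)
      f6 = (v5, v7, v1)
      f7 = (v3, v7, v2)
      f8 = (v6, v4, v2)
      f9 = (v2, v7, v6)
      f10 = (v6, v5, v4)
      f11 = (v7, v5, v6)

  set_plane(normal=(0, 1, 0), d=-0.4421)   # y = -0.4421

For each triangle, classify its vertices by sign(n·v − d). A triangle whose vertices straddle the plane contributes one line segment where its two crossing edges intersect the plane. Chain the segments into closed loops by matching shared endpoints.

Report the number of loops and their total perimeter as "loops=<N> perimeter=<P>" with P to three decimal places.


loops=1 perimeter=14.840

Straddling triangles (8 of 12):
  (v1,v3,v0) [-+-] → (-1.905, -0.4421, 1.805)–(-1.905, -0.4421, -0.519864)  len=2.3249
  (v0,v3,v2) [-++] → (-1.905, -0.4421, -0.519864)–(-1.905, -0.4421, -1.805)  len=1.2851
  (v2,v4,v0) [+--] → (0.548665, -0.4421, -1.805)–(-1.905, -0.4421, -1.805)  len=2.4537
  (v1,v7,v3) [-++] → (-0.548665, -0.4421, 1.805)–(-1.905, -0.4421, 1.805)  len=1.3563
  (v5,v7,v1) [-+-] → (1.905, -0.4421, 1.805)–(-0.548665, -0.4421, 1.805)  len=2.4537
  (v6,v4,v2) [+-+] → (1.905, -0.4421, -1.805)–(0.548665, -0.4421, -1.805)  len=1.3563
  (v6,v5,v4) [+--] → (1.905, -0.4421, 0.519864)–(1.905, -0.4421, -1.805)  len=2.3249
  (v7,v5,v6) [+-+] → (1.905, -0.4421, 1.805)–(1.905, -0.4421, 0.519864)  len=1.2851

Chained into 1 loop(s):
  loop 1: 8 segments, perimeter = 14.8400
Total perimeter = 14.840


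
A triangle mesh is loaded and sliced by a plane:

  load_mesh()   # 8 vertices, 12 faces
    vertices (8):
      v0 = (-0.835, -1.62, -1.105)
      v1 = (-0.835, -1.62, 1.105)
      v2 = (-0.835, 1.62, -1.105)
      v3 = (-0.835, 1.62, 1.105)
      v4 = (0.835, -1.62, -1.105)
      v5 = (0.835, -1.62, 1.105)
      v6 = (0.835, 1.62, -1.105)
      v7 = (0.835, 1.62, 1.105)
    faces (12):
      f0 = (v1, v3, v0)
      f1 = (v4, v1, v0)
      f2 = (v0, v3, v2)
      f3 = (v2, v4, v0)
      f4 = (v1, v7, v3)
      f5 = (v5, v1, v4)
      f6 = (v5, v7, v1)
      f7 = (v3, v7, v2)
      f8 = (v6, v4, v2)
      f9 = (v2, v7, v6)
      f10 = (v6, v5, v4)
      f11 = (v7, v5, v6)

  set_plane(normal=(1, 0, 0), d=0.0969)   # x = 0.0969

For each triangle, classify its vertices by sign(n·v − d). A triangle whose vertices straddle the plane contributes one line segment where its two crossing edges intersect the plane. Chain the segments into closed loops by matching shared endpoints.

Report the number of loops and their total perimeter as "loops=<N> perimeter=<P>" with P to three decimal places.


loops=1 perimeter=10.900

Straddling triangles (8 of 12):
  (v4,v1,v0) [+--] → (0.0969, -1.62, -0.128233)–(0.0969, -1.62, -1.105)  len=0.9768
  (v2,v4,v0) [-+-] → (0.0969, -0.187998, -1.105)–(0.0969, -1.62, -1.105)  len=1.4320
  (v1,v7,v3) [-+-] → (0.0969, 0.187998, 1.105)–(0.0969, 1.62, 1.105)  len=1.4320
  (v5,v1,v4) [+-+] → (0.0969, -1.62, 1.105)–(0.0969, -1.62, -0.128233)  len=1.2332
  (v5,v7,v1) [++-] → (0.0969, 0.187998, 1.105)–(0.0969, -1.62, 1.105)  len=1.8080
  (v3,v7,v2) [-+-] → (0.0969, 1.62, 1.105)–(0.0969, 1.62, 0.128233)  len=0.9768
  (v6,v4,v2) [++-] → (0.0969, -0.187998, -1.105)–(0.0969, 1.62, -1.105)  len=1.8080
  (v2,v7,v6) [-++] → (0.0969, 1.62, 0.128233)–(0.0969, 1.62, -1.105)  len=1.2332

Chained into 1 loop(s):
  loop 1: 8 segments, perimeter = 10.9000
Total perimeter = 10.900


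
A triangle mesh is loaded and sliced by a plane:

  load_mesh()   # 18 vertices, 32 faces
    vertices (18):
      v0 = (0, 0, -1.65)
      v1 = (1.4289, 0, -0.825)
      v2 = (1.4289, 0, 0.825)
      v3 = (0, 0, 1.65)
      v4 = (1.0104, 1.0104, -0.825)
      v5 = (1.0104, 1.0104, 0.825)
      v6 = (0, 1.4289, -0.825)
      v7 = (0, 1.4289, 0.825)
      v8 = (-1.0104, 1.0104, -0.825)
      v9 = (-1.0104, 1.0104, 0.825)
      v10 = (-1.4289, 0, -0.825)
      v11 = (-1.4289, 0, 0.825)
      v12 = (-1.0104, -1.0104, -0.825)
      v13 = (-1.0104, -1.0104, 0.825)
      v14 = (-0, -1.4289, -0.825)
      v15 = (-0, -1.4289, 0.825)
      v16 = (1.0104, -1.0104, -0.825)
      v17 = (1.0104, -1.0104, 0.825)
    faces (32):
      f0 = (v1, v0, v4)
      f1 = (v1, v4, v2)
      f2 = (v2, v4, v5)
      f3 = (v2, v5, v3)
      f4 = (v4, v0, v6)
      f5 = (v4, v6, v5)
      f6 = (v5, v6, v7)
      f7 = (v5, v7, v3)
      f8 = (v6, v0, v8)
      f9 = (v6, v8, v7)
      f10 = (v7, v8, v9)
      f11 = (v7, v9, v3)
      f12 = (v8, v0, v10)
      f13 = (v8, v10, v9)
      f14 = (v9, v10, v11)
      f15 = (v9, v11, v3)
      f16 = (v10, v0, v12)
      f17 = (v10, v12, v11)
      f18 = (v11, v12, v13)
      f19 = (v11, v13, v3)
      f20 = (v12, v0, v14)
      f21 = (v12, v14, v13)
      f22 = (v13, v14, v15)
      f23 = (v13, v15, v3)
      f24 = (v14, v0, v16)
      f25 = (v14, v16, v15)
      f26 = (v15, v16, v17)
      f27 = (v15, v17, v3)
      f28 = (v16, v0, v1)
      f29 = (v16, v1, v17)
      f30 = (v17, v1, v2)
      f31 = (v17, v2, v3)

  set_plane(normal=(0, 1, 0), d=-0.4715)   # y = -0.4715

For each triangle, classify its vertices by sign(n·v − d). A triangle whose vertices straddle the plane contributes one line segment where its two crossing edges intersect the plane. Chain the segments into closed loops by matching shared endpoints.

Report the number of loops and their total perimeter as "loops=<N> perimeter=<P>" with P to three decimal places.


loops=1 perimeter=8.759

Straddling triangles (12 of 32):
  (v10,v0,v12) [++-] → (-0.4715, -0.4715, -1.26502)–(-1.23361, -0.4715, -0.825)  len=0.8800
  (v10,v12,v11) [+-+] → (-1.23361, -0.4715, -0.825)–(-1.23361, -0.4715, 0.0550327)  len=0.8800
  (v11,v12,v13) [+--] → (-1.23361, -0.4715, 0.0550327)–(-1.23361, -0.4715, 0.825)  len=0.7700
  (v11,v13,v3) [+-+] → (-1.23361, -0.4715, 0.825)–(-0.4715, -0.4715, 1.26502)  len=0.8800
  (v12,v0,v14) [-+-] → (-0.4715, -0.4715, -1.26502)–(0, -0.4715, -1.37777)  len=0.4848
  (v13,v15,v3) [--+] → (0, -0.4715, 1.37777)–(-0.4715, -0.4715, 1.26502)  len=0.4848
  (v14,v0,v16) [-+-] → (0, -0.4715, -1.37777)–(0.4715, -0.4715, -1.26502)  len=0.4848
  (v15,v17,v3) [--+] → (0.4715, -0.4715, 1.26502)–(0, -0.4715, 1.37777)  len=0.4848
  (v16,v0,v1) [-++] → (0.4715, -0.4715, -1.26502)–(1.23361, -0.4715, -0.825)  len=0.8800
  (v16,v1,v17) [-+-] → (1.23361, -0.4715, -0.825)–(1.23361, -0.4715, -0.0550327)  len=0.7700
  (v17,v1,v2) [-++] → (1.23361, -0.4715, -0.0550327)–(1.23361, -0.4715, 0.825)  len=0.8800
  (v17,v2,v3) [-++] → (1.23361, -0.4715, 0.825)–(0.4715, -0.4715, 1.26502)  len=0.8800

Chained into 1 loop(s):
  loop 1: 12 segments, perimeter = 8.7592
Total perimeter = 8.759


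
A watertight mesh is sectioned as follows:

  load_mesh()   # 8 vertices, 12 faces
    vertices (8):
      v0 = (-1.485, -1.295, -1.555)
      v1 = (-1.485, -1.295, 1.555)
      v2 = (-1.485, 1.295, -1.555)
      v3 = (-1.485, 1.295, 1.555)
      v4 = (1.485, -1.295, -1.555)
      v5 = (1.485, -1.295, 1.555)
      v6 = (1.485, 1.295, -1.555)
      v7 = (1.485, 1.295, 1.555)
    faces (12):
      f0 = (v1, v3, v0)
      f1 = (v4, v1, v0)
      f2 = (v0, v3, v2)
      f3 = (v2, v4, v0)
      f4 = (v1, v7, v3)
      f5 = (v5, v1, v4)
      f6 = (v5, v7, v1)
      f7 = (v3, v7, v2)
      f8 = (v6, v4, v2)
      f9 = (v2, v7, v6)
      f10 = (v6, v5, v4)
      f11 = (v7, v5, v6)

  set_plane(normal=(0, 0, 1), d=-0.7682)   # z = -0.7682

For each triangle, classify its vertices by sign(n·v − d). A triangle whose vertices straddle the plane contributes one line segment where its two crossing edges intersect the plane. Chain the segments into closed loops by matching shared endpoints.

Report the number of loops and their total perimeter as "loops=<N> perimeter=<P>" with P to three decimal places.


Straddling triangles (8 of 12):
  (v1,v3,v0) [++-] → (-1.485, -0.639755, -0.7682)–(-1.485, -1.295, -0.7682)  len=0.6552
  (v4,v1,v0) [-+-] → (0.733619, -1.295, -0.7682)–(-1.485, -1.295, -0.7682)  len=2.2186
  (v0,v3,v2) [-+-] → (-1.485, -0.639755, -0.7682)–(-1.485, 1.295, -0.7682)  len=1.9348
  (v5,v1,v4) [++-] → (0.733619, -1.295, -0.7682)–(1.485, -1.295, -0.7682)  len=0.7514
  (v3,v7,v2) [++-] → (-0.733619, 1.295, -0.7682)–(-1.485, 1.295, -0.7682)  len=0.7514
  (v2,v7,v6) [-+-] → (-0.733619, 1.295, -0.7682)–(1.485, 1.295, -0.7682)  len=2.2186
  (v6,v5,v4) [-+-] → (1.485, 0.639755, -0.7682)–(1.485, -1.295, -0.7682)  len=1.9348
  (v7,v5,v6) [++-] → (1.485, 0.639755, -0.7682)–(1.485, 1.295, -0.7682)  len=0.6552

Chained into 1 loop(s):
  loop 1: 8 segments, perimeter = 11.1200
Total perimeter = 11.120

loops=1 perimeter=11.120


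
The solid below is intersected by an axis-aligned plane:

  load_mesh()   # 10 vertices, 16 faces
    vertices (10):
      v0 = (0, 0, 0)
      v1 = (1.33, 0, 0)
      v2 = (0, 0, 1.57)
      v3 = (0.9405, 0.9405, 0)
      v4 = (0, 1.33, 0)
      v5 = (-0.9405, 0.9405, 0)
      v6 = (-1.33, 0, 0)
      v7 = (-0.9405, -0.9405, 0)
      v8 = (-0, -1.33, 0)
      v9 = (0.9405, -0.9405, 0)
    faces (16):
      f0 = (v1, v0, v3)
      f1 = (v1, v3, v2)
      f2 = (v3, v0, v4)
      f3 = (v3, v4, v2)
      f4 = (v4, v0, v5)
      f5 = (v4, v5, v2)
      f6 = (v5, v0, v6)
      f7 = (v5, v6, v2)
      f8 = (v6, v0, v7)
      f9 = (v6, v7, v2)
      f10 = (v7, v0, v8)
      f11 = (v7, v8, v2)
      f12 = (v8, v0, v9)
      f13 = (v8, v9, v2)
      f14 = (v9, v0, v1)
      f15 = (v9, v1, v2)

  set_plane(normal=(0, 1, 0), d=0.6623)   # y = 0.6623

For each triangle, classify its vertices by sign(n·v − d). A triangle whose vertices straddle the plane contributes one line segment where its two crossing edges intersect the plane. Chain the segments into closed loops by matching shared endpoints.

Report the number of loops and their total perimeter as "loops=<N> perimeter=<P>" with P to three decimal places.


loops=1 perimeter=4.803

Straddling triangles (8 of 16):
  (v1,v0,v3) [--+] → (0.6623, 0.6623, 0)–(1.05571, 0.6623, 0)  len=0.3934
  (v1,v3,v2) [-+-] → (1.05571, 0.6623, 0)–(0.6623, 0.6623, 0.464406)  len=0.6086
  (v3,v0,v4) [+-+] → (0.6623, 0.6623, 0)–(0, 0.6623, 0)  len=0.6623
  (v3,v4,v2) [++-] → (0, 0.6623, 0.788187)–(0.6623, 0.6623, 0.464406)  len=0.7372
  (v4,v0,v5) [+-+] → (0, 0.6623, 0)–(-0.6623, 0.6623, 0)  len=0.6623
  (v4,v5,v2) [++-] → (-0.6623, 0.6623, 0.464406)–(0, 0.6623, 0.788187)  len=0.7372
  (v5,v0,v6) [+--] → (-0.6623, 0.6623, 0)–(-1.05571, 0.6623, 0)  len=0.3934
  (v5,v6,v2) [+--] → (-1.05571, 0.6623, 0)–(-0.6623, 0.6623, 0.464406)  len=0.6086

Chained into 1 loop(s):
  loop 1: 8 segments, perimeter = 4.8031
Total perimeter = 4.803


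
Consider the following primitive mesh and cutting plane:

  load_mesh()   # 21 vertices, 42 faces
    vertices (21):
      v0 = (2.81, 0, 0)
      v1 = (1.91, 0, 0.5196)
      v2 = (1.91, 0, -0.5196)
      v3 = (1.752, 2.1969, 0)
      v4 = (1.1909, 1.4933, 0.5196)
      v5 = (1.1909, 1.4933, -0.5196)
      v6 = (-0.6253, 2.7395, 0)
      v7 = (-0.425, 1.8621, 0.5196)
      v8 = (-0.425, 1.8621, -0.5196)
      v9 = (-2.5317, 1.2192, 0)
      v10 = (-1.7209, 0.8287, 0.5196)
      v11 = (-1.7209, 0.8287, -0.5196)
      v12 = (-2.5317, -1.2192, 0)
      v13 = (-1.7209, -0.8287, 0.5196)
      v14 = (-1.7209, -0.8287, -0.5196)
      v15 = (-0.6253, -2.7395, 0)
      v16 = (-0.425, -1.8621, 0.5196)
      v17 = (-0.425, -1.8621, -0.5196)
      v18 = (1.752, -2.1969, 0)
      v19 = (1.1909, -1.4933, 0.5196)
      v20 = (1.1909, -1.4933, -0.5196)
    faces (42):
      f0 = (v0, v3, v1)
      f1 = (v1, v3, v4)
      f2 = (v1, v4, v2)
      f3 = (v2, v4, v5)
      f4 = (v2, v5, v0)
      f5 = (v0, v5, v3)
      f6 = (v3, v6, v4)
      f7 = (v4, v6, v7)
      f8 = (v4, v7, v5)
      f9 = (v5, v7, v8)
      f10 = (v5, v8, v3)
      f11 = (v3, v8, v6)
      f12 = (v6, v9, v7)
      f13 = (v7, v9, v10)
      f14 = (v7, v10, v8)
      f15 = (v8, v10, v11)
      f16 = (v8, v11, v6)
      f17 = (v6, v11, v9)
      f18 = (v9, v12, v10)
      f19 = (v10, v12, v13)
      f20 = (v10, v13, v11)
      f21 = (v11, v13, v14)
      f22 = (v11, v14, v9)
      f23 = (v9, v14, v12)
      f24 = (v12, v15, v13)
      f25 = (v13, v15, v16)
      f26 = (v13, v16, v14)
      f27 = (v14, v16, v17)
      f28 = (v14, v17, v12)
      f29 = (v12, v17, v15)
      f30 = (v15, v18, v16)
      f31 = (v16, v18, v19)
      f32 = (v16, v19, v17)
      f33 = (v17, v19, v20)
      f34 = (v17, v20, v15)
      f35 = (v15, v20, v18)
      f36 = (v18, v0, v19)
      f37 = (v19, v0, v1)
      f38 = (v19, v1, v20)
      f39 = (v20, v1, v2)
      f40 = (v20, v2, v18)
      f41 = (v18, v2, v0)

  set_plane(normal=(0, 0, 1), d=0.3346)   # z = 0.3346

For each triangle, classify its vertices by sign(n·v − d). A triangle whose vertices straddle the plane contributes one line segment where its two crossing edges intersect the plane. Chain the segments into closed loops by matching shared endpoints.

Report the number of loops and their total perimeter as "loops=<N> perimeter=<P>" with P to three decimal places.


Straddling triangles (28 of 42):
  (v0,v3,v1) [--+] → (1.85375, 0.782191, 0.3346)–(2.23044, 0, 0.3346)  len=0.8682
  (v1,v3,v4) [+-+] → (1.85375, 0.782191, 0.3346)–(1.39068, 1.74381, 0.3346)  len=1.0673
  (v1,v4,v2) [++-] → (1.31892, 1.22746, 0.3346)–(1.91, 0, 0.3346)  len=1.3624
  (v2,v4,v5) [-+-] → (1.31892, 1.22746, 0.3346)–(1.1909, 1.4933, 0.3346)  len=0.2951
  (v3,v6,v4) [--+] → (0.544255, 1.937, 0.3346)–(1.39068, 1.74381, 0.3346)  len=0.8682
  (v4,v6,v7) [+-+] → (0.544255, 1.937, 0.3346)–(-0.496315, 2.17449, 0.3346)  len=1.0673
  (v4,v7,v5) [++-] → (-0.137335, 1.79645, 0.3346)–(1.1909, 1.4933, 0.3346)  len=1.3624
  (v5,v7,v8) [-+-] → (-0.137335, 1.79645, 0.3346)–(-0.425, 1.8621, 0.3346)  len=0.2951
  (v6,v9,v7) [--+] → (-1.17508, 1.6332, 0.3346)–(-0.496315, 2.17449, 0.3346)  len=0.8682
  (v7,v9,v10) [+-+] → (-1.17508, 1.6332, 0.3346)–(-2.00958, 0.967735, 0.3346)  len=1.0674
  (v7,v10,v8) [++-] → (-1.4902, 1.01267, 0.3346)–(-0.425, 1.8621, 0.3346)  len=1.3624
  (v8,v10,v11) [-+-] → (-1.4902, 1.01267, 0.3346)–(-1.7209, 0.8287, 0.3346)  len=0.2951
  (v9,v12,v10) [--+] → (-2.00958, 0.0995593, 0.3346)–(-2.00958, 0.967735, 0.3346)  len=0.8682
  (v10,v12,v13) [+-+] → (-2.00958, 0.0995593, 0.3346)–(-2.00958, -0.967735, 0.3346)  len=1.0673
  (v10,v13,v11) [++-] → (-1.7209, -0.533647, 0.3346)–(-1.7209, 0.8287, 0.3346)  len=1.3623
  (v11,v13,v14) [-+-] → (-1.7209, -0.533647, 0.3346)–(-1.7209, -0.8287, 0.3346)  len=0.2951
  (v12,v15,v13) [--+] → (-1.33082, -1.50903, 0.3346)–(-2.00958, -0.967735, 0.3346)  len=0.8682
  (v13,v15,v16) [+-+] → (-1.33082, -1.50903, 0.3346)–(-0.496315, -2.17449, 0.3346)  len=1.0674
  (v13,v16,v14) [++-] → (-0.655698, -1.67813, 0.3346)–(-1.7209, -0.8287, 0.3346)  len=1.3624
  (v14,v16,v17) [-+-] → (-0.655698, -1.67813, 0.3346)–(-0.425, -1.8621, 0.3346)  len=0.2951
  (v15,v18,v16) [--+] → (0.350106, -1.9813, 0.3346)–(-0.496315, -2.17449, 0.3346)  len=0.8682
  (v16,v18,v19) [+-+] → (0.350106, -1.9813, 0.3346)–(1.39068, -1.74381, 0.3346)  len=1.0673
  (v16,v19,v17) [++-] → (0.903235, -1.55895, 0.3346)–(-0.425, -1.8621, 0.3346)  len=1.3624
  (v17,v19,v20) [-+-] → (0.903235, -1.55895, 0.3346)–(1.1909, -1.4933, 0.3346)  len=0.2951
  (v18,v0,v19) [--+] → (1.76737, -0.961621, 0.3346)–(1.39068, -1.74381, 0.3346)  len=0.8682
  (v19,v0,v1) [+-+] → (1.76737, -0.961621, 0.3346)–(2.23044, 0, 0.3346)  len=1.0673
  (v19,v1,v20) [++-] → (1.78198, -0.26584, 0.3346)–(1.1909, -1.4933, 0.3346)  len=1.3624
  (v20,v1,v2) [-+-] → (1.78198, -0.26584, 0.3346)–(1.91, 0, 0.3346)  len=0.2951

Chained into 2 loop(s):
  loop 1: 14 segments, perimeter = 13.5485
  loop 2: 14 segments, perimeter = 11.6021
Total perimeter = 25.151

loops=2 perimeter=25.151


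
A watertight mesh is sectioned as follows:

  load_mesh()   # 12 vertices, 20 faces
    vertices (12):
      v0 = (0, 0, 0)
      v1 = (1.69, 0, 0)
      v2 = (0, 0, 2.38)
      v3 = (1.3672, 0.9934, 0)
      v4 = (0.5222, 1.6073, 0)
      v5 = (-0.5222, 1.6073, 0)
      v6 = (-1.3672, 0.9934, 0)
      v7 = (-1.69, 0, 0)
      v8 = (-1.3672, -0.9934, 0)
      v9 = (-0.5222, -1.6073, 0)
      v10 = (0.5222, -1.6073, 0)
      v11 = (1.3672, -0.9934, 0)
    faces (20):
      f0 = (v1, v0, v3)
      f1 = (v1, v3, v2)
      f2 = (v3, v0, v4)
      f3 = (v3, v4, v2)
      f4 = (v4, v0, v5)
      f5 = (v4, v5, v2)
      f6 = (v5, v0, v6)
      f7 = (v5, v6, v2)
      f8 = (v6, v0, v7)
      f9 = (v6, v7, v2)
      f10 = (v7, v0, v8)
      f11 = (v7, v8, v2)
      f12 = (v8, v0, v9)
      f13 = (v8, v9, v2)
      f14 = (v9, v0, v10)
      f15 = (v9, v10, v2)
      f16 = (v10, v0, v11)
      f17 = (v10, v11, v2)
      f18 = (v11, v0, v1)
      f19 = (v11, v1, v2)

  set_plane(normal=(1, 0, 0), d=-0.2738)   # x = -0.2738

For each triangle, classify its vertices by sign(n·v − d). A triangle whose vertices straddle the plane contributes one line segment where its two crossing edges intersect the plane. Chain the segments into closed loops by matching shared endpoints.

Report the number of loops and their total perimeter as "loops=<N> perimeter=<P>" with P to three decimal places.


loops=1 perimeter=8.394

Straddling triangles (12 of 20):
  (v4,v0,v5) [++-] → (-0.2738, 0.84274, 0)–(-0.2738, 1.6073, 0)  len=0.7646
  (v4,v5,v2) [+-+] → (-0.2738, 1.6073, 0)–(-0.2738, 0.84274, 1.13212)  len=1.3661
  (v5,v0,v6) [-+-] → (-0.2738, 0.84274, 0)–(-0.2738, 0.198942, 0)  len=0.6438
  (v5,v6,v2) [--+] → (-0.2738, 0.198942, 1.90337)–(-0.2738, 0.84274, 1.13212)  len=1.0046
  (v6,v0,v7) [-+-] → (-0.2738, 0.198942, 0)–(-0.2738, 0, 0)  len=0.1989
  (v6,v7,v2) [--+] → (-0.2738, 0, 1.99441)–(-0.2738, 0.198942, 1.90337)  len=0.2188
  (v7,v0,v8) [-+-] → (-0.2738, 0, 0)–(-0.2738, -0.198942, 0)  len=0.1989
  (v7,v8,v2) [--+] → (-0.2738, -0.198942, 1.90337)–(-0.2738, 0, 1.99441)  len=0.2188
  (v8,v0,v9) [-+-] → (-0.2738, -0.198942, 0)–(-0.2738, -0.84274, 0)  len=0.6438
  (v8,v9,v2) [--+] → (-0.2738, -0.84274, 1.13212)–(-0.2738, -0.198942, 1.90337)  len=1.0046
  (v9,v0,v10) [-++] → (-0.2738, -0.84274, 0)–(-0.2738, -1.6073, 0)  len=0.7646
  (v9,v10,v2) [-++] → (-0.2738, -1.6073, 0)–(-0.2738, -0.84274, 1.13212)  len=1.3661

Chained into 1 loop(s):
  loop 1: 12 segments, perimeter = 8.3937
Total perimeter = 8.394


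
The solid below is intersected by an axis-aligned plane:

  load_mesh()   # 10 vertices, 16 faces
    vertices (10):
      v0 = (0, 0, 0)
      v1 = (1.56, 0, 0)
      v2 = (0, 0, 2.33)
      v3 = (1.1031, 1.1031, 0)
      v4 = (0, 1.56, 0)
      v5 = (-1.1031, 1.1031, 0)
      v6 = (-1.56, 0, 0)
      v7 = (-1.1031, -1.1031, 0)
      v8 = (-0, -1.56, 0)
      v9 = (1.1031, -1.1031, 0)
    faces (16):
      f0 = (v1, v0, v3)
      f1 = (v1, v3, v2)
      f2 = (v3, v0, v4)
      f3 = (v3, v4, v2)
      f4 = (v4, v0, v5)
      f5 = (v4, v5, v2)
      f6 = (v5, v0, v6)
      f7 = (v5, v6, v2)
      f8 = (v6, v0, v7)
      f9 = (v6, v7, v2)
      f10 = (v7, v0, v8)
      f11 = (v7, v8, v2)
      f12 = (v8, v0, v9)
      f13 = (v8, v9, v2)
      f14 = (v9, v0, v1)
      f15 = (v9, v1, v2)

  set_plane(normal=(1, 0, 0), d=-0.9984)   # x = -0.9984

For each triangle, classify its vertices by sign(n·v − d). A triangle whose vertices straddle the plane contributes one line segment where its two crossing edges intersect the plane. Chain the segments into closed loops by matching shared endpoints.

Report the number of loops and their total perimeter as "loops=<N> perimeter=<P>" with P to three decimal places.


Straddling triangles (8 of 16):
  (v4,v0,v5) [++-] → (-0.9984, 0.9984, 0)–(-0.9984, 1.14647, 0)  len=0.1481
  (v4,v5,v2) [+-+] → (-0.9984, 1.14647, 0)–(-0.9984, 0.9984, 0.22115)  len=0.2661
  (v5,v0,v6) [-+-] → (-0.9984, 0.9984, 0)–(-0.9984, 0, 0)  len=0.9984
  (v5,v6,v2) [--+] → (-0.9984, 0, 0.8388)–(-0.9984, 0.9984, 0.22115)  len=1.1740
  (v6,v0,v7) [-+-] → (-0.9984, 0, 0)–(-0.9984, -0.9984, 0)  len=0.9984
  (v6,v7,v2) [--+] → (-0.9984, -0.9984, 0.22115)–(-0.9984, 0, 0.8388)  len=1.1740
  (v7,v0,v8) [-++] → (-0.9984, -0.9984, 0)–(-0.9984, -1.14647, 0)  len=0.1481
  (v7,v8,v2) [-++] → (-0.9984, -1.14647, 0)–(-0.9984, -0.9984, 0.22115)  len=0.2661

Chained into 1 loop(s):
  loop 1: 8 segments, perimeter = 5.1732
Total perimeter = 5.173

loops=1 perimeter=5.173


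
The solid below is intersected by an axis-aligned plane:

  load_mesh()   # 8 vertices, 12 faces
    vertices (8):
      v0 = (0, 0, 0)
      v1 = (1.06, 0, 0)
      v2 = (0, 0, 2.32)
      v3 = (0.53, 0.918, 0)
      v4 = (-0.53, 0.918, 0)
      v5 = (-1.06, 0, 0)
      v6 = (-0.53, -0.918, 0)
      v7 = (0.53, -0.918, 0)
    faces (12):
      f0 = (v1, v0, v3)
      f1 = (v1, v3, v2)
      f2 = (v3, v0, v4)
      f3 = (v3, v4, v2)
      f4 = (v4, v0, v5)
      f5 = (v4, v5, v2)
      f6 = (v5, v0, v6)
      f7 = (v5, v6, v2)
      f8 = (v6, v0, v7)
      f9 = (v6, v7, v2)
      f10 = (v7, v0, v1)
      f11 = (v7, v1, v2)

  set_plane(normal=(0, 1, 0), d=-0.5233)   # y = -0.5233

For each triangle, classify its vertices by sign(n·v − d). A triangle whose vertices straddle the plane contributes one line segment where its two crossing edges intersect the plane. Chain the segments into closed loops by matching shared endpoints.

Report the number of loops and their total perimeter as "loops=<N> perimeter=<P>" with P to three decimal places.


Straddling triangles (6 of 12):
  (v5,v0,v6) [++-] → (-0.302123, -0.5233, 0)–(-0.757877, -0.5233, 0)  len=0.4558
  (v5,v6,v2) [+-+] → (-0.757877, -0.5233, 0)–(-0.302123, -0.5233, 0.997499)  len=1.0967
  (v6,v0,v7) [-+-] → (-0.302123, -0.5233, 0)–(0.302123, -0.5233, 0)  len=0.6042
  (v6,v7,v2) [--+] → (0.302123, -0.5233, 0.997499)–(-0.302123, -0.5233, 0.997499)  len=0.6042
  (v7,v0,v1) [-++] → (0.302123, -0.5233, 0)–(0.757877, -0.5233, 0)  len=0.4558
  (v7,v1,v2) [-++] → (0.757877, -0.5233, 0)–(0.302123, -0.5233, 0.997499)  len=1.0967

Chained into 1 loop(s):
  loop 1: 6 segments, perimeter = 4.3134
Total perimeter = 4.313

loops=1 perimeter=4.313


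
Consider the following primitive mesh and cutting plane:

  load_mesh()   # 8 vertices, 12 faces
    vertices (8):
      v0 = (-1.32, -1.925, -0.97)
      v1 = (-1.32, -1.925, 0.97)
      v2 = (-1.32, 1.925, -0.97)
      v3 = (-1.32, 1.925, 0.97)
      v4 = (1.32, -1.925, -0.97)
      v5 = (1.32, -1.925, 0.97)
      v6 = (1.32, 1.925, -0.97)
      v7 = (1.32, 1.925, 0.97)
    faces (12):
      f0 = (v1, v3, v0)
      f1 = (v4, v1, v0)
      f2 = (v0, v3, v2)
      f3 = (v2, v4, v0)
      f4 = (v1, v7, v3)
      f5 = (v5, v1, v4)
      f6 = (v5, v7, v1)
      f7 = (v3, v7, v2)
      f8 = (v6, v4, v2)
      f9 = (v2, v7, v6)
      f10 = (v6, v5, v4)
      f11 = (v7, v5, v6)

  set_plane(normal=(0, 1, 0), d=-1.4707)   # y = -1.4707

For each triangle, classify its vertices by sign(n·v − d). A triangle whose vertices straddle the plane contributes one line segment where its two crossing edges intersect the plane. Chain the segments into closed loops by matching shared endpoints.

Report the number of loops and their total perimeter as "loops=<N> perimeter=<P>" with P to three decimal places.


Straddling triangles (8 of 12):
  (v1,v3,v0) [-+-] → (-1.32, -1.4707, 0.97)–(-1.32, -1.4707, -0.74108)  len=1.7111
  (v0,v3,v2) [-++] → (-1.32, -1.4707, -0.74108)–(-1.32, -1.4707, -0.97)  len=0.2289
  (v2,v4,v0) [+--] → (1.00848, -1.4707, -0.97)–(-1.32, -1.4707, -0.97)  len=2.3285
  (v1,v7,v3) [-++] → (-1.00848, -1.4707, 0.97)–(-1.32, -1.4707, 0.97)  len=0.3115
  (v5,v7,v1) [-+-] → (1.32, -1.4707, 0.97)–(-1.00848, -1.4707, 0.97)  len=2.3285
  (v6,v4,v2) [+-+] → (1.32, -1.4707, -0.97)–(1.00848, -1.4707, -0.97)  len=0.3115
  (v6,v5,v4) [+--] → (1.32, -1.4707, 0.74108)–(1.32, -1.4707, -0.97)  len=1.7111
  (v7,v5,v6) [+-+] → (1.32, -1.4707, 0.97)–(1.32, -1.4707, 0.74108)  len=0.2289

Chained into 1 loop(s):
  loop 1: 8 segments, perimeter = 9.1600
Total perimeter = 9.160

loops=1 perimeter=9.160


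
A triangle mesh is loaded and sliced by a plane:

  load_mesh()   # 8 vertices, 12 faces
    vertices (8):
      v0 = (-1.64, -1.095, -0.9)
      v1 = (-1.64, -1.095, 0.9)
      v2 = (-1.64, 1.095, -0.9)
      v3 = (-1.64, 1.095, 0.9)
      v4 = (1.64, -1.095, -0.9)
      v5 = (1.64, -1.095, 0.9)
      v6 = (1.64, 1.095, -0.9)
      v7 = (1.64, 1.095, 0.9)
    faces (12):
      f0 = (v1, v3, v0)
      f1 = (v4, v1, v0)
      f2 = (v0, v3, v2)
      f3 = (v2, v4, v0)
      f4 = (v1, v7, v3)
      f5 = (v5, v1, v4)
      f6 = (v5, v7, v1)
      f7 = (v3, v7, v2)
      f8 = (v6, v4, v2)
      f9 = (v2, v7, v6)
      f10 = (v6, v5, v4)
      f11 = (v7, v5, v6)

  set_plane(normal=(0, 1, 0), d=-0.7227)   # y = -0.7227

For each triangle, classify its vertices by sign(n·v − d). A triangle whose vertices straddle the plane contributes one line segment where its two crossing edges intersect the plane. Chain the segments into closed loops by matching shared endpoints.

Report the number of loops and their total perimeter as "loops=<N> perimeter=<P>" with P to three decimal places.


Straddling triangles (8 of 12):
  (v1,v3,v0) [-+-] → (-1.64, -0.7227, 0.9)–(-1.64, -0.7227, -0.594)  len=1.4940
  (v0,v3,v2) [-++] → (-1.64, -0.7227, -0.594)–(-1.64, -0.7227, -0.9)  len=0.3060
  (v2,v4,v0) [+--] → (1.0824, -0.7227, -0.9)–(-1.64, -0.7227, -0.9)  len=2.7224
  (v1,v7,v3) [-++] → (-1.0824, -0.7227, 0.9)–(-1.64, -0.7227, 0.9)  len=0.5576
  (v5,v7,v1) [-+-] → (1.64, -0.7227, 0.9)–(-1.0824, -0.7227, 0.9)  len=2.7224
  (v6,v4,v2) [+-+] → (1.64, -0.7227, -0.9)–(1.0824, -0.7227, -0.9)  len=0.5576
  (v6,v5,v4) [+--] → (1.64, -0.7227, 0.594)–(1.64, -0.7227, -0.9)  len=1.4940
  (v7,v5,v6) [+-+] → (1.64, -0.7227, 0.9)–(1.64, -0.7227, 0.594)  len=0.3060

Chained into 1 loop(s):
  loop 1: 8 segments, perimeter = 10.1600
Total perimeter = 10.160

loops=1 perimeter=10.160


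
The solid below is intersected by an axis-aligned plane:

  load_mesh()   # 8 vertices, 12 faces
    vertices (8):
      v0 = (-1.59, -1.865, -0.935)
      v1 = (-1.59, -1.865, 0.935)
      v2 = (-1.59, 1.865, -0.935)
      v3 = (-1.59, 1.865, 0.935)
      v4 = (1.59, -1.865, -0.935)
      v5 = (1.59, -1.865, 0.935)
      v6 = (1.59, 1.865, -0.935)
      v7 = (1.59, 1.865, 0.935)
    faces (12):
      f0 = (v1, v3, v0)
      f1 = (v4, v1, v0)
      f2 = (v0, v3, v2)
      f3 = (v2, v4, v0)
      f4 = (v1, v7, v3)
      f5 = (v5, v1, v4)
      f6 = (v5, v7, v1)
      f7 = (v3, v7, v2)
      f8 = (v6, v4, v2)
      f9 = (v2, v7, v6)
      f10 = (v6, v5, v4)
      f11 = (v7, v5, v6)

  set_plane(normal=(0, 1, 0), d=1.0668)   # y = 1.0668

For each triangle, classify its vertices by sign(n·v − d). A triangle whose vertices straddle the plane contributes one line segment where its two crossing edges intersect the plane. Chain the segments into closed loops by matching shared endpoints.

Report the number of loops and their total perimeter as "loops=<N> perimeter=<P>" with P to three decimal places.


Straddling triangles (8 of 12):
  (v1,v3,v0) [-+-] → (-1.59, 1.0668, 0.935)–(-1.59, 1.0668, 0.53483)  len=0.4002
  (v0,v3,v2) [-++] → (-1.59, 1.0668, 0.53483)–(-1.59, 1.0668, -0.935)  len=1.4698
  (v2,v4,v0) [+--] → (-0.909497, 1.0668, -0.935)–(-1.59, 1.0668, -0.935)  len=0.6805
  (v1,v7,v3) [-++] → (0.909497, 1.0668, 0.935)–(-1.59, 1.0668, 0.935)  len=2.4995
  (v5,v7,v1) [-+-] → (1.59, 1.0668, 0.935)–(0.909497, 1.0668, 0.935)  len=0.6805
  (v6,v4,v2) [+-+] → (1.59, 1.0668, -0.935)–(-0.909497, 1.0668, -0.935)  len=2.4995
  (v6,v5,v4) [+--] → (1.59, 1.0668, -0.53483)–(1.59, 1.0668, -0.935)  len=0.4002
  (v7,v5,v6) [+-+] → (1.59, 1.0668, 0.935)–(1.59, 1.0668, -0.53483)  len=1.4698

Chained into 1 loop(s):
  loop 1: 8 segments, perimeter = 10.1000
Total perimeter = 10.100

loops=1 perimeter=10.100


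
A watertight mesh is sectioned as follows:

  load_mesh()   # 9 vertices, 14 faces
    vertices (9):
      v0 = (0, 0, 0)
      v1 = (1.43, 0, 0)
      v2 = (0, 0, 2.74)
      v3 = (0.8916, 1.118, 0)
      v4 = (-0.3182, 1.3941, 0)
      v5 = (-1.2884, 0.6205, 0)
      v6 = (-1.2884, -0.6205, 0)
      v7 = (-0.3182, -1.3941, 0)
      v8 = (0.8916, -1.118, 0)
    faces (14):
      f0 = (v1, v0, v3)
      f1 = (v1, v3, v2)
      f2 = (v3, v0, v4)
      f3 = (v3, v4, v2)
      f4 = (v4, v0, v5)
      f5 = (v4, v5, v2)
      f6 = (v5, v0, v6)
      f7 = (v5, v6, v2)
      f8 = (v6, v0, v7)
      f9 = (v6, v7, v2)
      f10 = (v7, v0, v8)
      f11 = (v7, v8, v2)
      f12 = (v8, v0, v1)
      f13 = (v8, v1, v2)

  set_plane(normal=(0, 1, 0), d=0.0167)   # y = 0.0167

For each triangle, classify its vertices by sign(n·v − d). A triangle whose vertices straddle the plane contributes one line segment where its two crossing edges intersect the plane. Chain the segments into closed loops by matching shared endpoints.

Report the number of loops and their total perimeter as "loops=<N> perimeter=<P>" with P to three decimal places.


loops=1 perimeter=8.771

Straddling triangles (8 of 14):
  (v1,v0,v3) [--+] → (0.0133182, 0.0167, 0)–(1.42196, 0.0167, 0)  len=1.4086
  (v1,v3,v2) [-+-] → (1.42196, 0.0167, 0)–(0.0133182, 0.0167, 2.69907)  len=3.0445
  (v3,v0,v4) [+-+] → (0.0133182, 0.0167, 0)–(-0.00381174, 0.0167, 0)  len=0.0171
  (v3,v4,v2) [++-] → (-0.00381174, 0.0167, 2.70718)–(0.0133182, 0.0167, 2.69907)  len=0.0190
  (v4,v0,v5) [+-+] → (-0.00381174, 0.0167, 0)–(-0.0346757, 0.0167, 0)  len=0.0309
  (v4,v5,v2) [++-] → (-0.0346757, 0.0167, 2.66626)–(-0.00381174, 0.0167, 2.70718)  len=0.0513
  (v5,v0,v6) [+--] → (-0.0346757, 0.0167, 0)–(-1.2884, 0.0167, 0)  len=1.2537
  (v5,v6,v2) [+--] → (-1.2884, 0.0167, 0)–(-0.0346757, 0.0167, 2.66626)  len=2.9463

Chained into 1 loop(s):
  loop 1: 8 segments, perimeter = 8.7714
Total perimeter = 8.771


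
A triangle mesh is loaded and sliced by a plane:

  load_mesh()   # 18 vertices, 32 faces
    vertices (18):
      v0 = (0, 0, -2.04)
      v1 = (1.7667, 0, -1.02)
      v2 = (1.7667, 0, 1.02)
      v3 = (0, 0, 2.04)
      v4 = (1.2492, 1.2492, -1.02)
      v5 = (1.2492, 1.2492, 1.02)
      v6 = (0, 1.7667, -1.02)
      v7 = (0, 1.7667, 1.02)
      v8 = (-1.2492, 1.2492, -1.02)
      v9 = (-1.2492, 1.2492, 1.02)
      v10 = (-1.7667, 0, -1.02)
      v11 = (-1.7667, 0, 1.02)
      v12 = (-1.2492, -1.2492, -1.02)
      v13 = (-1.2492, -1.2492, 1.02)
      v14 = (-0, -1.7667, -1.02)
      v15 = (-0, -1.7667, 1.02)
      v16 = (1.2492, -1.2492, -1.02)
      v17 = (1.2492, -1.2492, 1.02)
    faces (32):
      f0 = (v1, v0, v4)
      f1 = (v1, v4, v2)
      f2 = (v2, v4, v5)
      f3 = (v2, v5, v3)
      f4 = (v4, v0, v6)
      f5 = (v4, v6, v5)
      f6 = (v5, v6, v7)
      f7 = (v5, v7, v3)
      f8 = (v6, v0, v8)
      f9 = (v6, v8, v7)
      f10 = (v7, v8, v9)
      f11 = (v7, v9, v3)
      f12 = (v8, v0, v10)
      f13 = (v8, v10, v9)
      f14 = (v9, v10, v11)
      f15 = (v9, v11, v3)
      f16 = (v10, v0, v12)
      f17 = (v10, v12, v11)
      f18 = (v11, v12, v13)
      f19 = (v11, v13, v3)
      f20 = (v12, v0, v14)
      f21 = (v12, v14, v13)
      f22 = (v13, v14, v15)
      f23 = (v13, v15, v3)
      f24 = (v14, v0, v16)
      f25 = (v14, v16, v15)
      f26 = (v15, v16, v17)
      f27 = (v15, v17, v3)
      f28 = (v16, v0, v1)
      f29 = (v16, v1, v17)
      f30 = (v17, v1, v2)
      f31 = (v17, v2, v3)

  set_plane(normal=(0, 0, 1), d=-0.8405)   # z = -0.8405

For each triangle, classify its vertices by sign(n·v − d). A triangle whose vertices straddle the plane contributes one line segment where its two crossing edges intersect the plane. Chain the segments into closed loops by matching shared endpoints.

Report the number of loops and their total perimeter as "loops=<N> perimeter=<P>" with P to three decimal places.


Straddling triangles (16 of 32):
  (v1,v4,v2) [--+] → (1.29473, 1.13928, -0.8405)–(1.7667, 0, -0.8405)  len=1.2332
  (v2,v4,v5) [+-+] → (1.29473, 1.13928, -0.8405)–(1.2492, 1.2492, -0.8405)  len=0.1190
  (v4,v6,v5) [--+] → (0.109917, 1.72117, -0.8405)–(1.2492, 1.2492, -0.8405)  len=1.2332
  (v5,v6,v7) [+-+] → (0.109917, 1.72117, -0.8405)–(0, 1.7667, -0.8405)  len=0.1190
  (v6,v8,v7) [--+] → (-1.13928, 1.29473, -0.8405)–(0, 1.7667, -0.8405)  len=1.2332
  (v7,v8,v9) [+-+] → (-1.13928, 1.29473, -0.8405)–(-1.2492, 1.2492, -0.8405)  len=0.1190
  (v8,v10,v9) [--+] → (-1.72117, 0.109917, -0.8405)–(-1.2492, 1.2492, -0.8405)  len=1.2332
  (v9,v10,v11) [+-+] → (-1.72117, 0.109917, -0.8405)–(-1.7667, 0, -0.8405)  len=0.1190
  (v10,v12,v11) [--+] → (-1.29473, -1.13928, -0.8405)–(-1.7667, 0, -0.8405)  len=1.2332
  (v11,v12,v13) [+-+] → (-1.29473, -1.13928, -0.8405)–(-1.2492, -1.2492, -0.8405)  len=0.1190
  (v12,v14,v13) [--+] → (-0.109917, -1.72117, -0.8405)–(-1.2492, -1.2492, -0.8405)  len=1.2332
  (v13,v14,v15) [+-+] → (-0.109917, -1.72117, -0.8405)–(0, -1.7667, -0.8405)  len=0.1190
  (v14,v16,v15) [--+] → (1.13928, -1.29473, -0.8405)–(0, -1.7667, -0.8405)  len=1.2332
  (v15,v16,v17) [+-+] → (1.13928, -1.29473, -0.8405)–(1.2492, -1.2492, -0.8405)  len=0.1190
  (v16,v1,v17) [--+] → (1.72117, -0.109917, -0.8405)–(1.2492, -1.2492, -0.8405)  len=1.2332
  (v17,v1,v2) [+-+] → (1.72117, -0.109917, -0.8405)–(1.7667, 0, -0.8405)  len=0.1190

Chained into 1 loop(s):
  loop 1: 16 segments, perimeter = 10.8172
Total perimeter = 10.817

loops=1 perimeter=10.817


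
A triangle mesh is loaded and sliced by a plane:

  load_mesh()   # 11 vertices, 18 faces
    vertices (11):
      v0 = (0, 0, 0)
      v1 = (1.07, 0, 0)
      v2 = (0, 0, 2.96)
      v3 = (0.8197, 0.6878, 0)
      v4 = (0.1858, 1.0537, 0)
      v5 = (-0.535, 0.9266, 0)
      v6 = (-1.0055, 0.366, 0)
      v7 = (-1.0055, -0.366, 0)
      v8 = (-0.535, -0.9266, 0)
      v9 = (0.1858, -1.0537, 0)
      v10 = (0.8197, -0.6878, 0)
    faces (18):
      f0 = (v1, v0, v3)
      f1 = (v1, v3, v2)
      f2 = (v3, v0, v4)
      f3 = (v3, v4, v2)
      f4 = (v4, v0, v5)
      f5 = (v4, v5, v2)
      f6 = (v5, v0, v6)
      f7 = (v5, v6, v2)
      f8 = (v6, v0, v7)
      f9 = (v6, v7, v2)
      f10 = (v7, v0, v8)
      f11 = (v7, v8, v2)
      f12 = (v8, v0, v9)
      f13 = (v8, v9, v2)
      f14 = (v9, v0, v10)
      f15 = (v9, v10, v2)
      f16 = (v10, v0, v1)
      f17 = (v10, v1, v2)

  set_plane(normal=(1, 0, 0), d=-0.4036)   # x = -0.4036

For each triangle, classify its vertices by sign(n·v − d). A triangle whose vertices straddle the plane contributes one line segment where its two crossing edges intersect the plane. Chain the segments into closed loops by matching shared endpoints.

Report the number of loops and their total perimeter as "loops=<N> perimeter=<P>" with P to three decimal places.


Straddling triangles (10 of 18):
  (v4,v0,v5) [++-] → (-0.4036, 0.69902, 0)–(-0.4036, 0.94977, 0)  len=0.2507
  (v4,v5,v2) [+-+] → (-0.4036, 0.94977, 0)–(-0.4036, 0.69902, 0.726998)  len=0.7690
  (v5,v0,v6) [-+-] → (-0.4036, 0.69902, 0)–(-0.4036, 0.14691, 0)  len=0.5521
  (v5,v6,v2) [--+] → (-0.4036, 0.14691, 1.77188)–(-0.4036, 0.69902, 0.726998)  len=1.1818
  (v6,v0,v7) [-+-] → (-0.4036, 0.14691, 0)–(-0.4036, -0.14691, 0)  len=0.2938
  (v6,v7,v2) [--+] → (-0.4036, -0.14691, 1.77188)–(-0.4036, 0.14691, 1.77188)  len=0.2938
  (v7,v0,v8) [-+-] → (-0.4036, -0.14691, 0)–(-0.4036, -0.69902, 0)  len=0.5521
  (v7,v8,v2) [--+] → (-0.4036, -0.69902, 0.726998)–(-0.4036, -0.14691, 1.77188)  len=1.1818
  (v8,v0,v9) [-++] → (-0.4036, -0.69902, 0)–(-0.4036, -0.94977, 0)  len=0.2507
  (v8,v9,v2) [-++] → (-0.4036, -0.94977, 0)–(-0.4036, -0.69902, 0.726998)  len=0.7690

Chained into 1 loop(s):
  loop 1: 10 segments, perimeter = 6.0950
Total perimeter = 6.095

loops=1 perimeter=6.095
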